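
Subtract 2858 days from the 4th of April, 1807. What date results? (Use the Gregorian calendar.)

June 6, 1799

−365 (one year) → Apr 4, 1806 (2493 left).
−365 (one year) → Apr 4, 1805 (2128 left).
−365 (one year) → Apr 4, 1804 (1763 left).
−366 (one year; includes Feb 29, 1804) → Apr 4, 1803 (1397 left).
−365 (one year) → Apr 4, 1802 (1032 left).
−365 (one year) → Apr 4, 1801 (667 left).
−365 (one year) → Apr 4, 1800 (302 left).
−4 → Mar 31, 1800 (end of Mar, 31 days; 298 left).
−31 → Feb 28, 1800 (end of Feb, 28 days; 267 left).
−28 → Jan 31, 1800 (end of Jan, 31 days; 239 left).
−31 → Dec 31, 1799 (end of Dec, 31 days; 208 left).
−31 → Nov 30, 1799 (end of Nov, 30 days; 177 left).
−30 → Oct 31, 1799 (end of Oct, 31 days; 147 left).
−31 → Sep 30, 1799 (end of Sep, 30 days; 116 left).
−30 → Aug 31, 1799 (end of Aug, 31 days; 86 left).
−31 → Jul 31, 1799 (end of Jul, 31 days; 55 left).
−31 → Jun 30, 1799 (end of Jun, 30 days; 24 left).
−24 → Jun 6, 1799.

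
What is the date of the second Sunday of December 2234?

December 14, 2234

December 1, 2234 is a Monday.
The first Sunday is therefore December 7 (6 days later).
The second Sunday is 7 + 1×7 = December 14.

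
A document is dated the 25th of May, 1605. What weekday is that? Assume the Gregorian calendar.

Wednesday

Doomsday rule: the anchor day for the 1600s is Tuesday. For year 05: 5÷12 = 0 r 5, and 5÷4 = 1, so 0+5+1 = 6.
Tuesday + 6 ≡ Monday — that's 1605's doomsday.
In May the doomsday date is May 9.
May 25 is 16 days after May 9; 16 mod 7 = 2, so Monday + 2 = Wednesday.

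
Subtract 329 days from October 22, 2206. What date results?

−22 → Sep 30, 2206 (end of Sep, 30 days; 307 left).
−30 → Aug 31, 2206 (end of Aug, 31 days; 277 left).
−31 → Jul 31, 2206 (end of Jul, 31 days; 246 left).
−31 → Jun 30, 2206 (end of Jun, 30 days; 215 left).
−30 → May 31, 2206 (end of May, 31 days; 185 left).
−31 → Apr 30, 2206 (end of Apr, 30 days; 154 left).
−30 → Mar 31, 2206 (end of Mar, 31 days; 124 left).
−31 → Feb 28, 2206 (end of Feb, 28 days; 93 left).
−28 → Jan 31, 2206 (end of Jan, 31 days; 65 left).
−31 → Dec 31, 2205 (end of Dec, 31 days; 34 left).
−31 → Nov 30, 2205 (end of Nov, 30 days; 3 left).
−3 → Nov 27, 2205.

November 27, 2205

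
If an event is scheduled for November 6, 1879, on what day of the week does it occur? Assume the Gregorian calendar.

Doomsday rule: the anchor day for the 1800s is Friday. For year 79: 79÷12 = 6 r 7, and 7÷4 = 1, so 6+7+1 = 14.
Friday + 14 ≡ Friday — that's 1879's doomsday.
In November the doomsday date is Nov 7.
Nov 6 is 1 day before Nov 7; 1 mod 7 = 1, so Friday − 1 = Thursday.

Thursday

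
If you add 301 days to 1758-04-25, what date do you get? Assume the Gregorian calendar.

Apr has 30 days: +6 → May 1, 1758 (295 left).
May has 31 days: +31 → Jun 1, 1758 (264 left).
Jun has 30 days: +30 → Jul 1, 1758 (234 left).
Jul has 31 days: +31 → Aug 1, 1758 (203 left).
Aug has 31 days: +31 → Sep 1, 1758 (172 left).
Sep has 30 days: +30 → Oct 1, 1758 (142 left).
Oct has 31 days: +31 → Nov 1, 1758 (111 left).
Nov has 30 days: +30 → Dec 1, 1758 (81 left).
Dec has 31 days: +31 → Jan 1, 1759 (50 left).
Jan has 31 days: +31 → Feb 1, 1759 (19 left).
+19 → Feb 20, 1759.

February 20, 1759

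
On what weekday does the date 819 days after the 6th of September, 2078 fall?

Sep 6, 2078 is a Tuesday.
819 mod 7 = 0, so 819 days after a Tuesday is Tuesday + 0 = Tuesday.

Tuesday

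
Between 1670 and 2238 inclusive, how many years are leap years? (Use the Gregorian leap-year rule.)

137

Multiples of 4 in [1670,2238]: 142.
Of those, multiples of 100: 6 (not leap unless ÷400).
Multiples of 400: 1.
Leap years = 142 − 6 + 1 = 137.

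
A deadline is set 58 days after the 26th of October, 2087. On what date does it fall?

Oct has 31 days: +6 → Nov 1, 2087 (52 left).
Nov has 30 days: +30 → Dec 1, 2087 (22 left).
+22 → Dec 23, 2087.

December 23, 2087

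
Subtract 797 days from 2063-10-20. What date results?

August 14, 2061

−365 (one year) → Oct 20, 2062 (432 left).
−365 (one year) → Oct 20, 2061 (67 left).
−20 → Sep 30, 2061 (end of Sep, 30 days; 47 left).
−30 → Aug 31, 2061 (end of Aug, 31 days; 17 left).
−17 → Aug 14, 2061.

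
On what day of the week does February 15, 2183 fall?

Doomsday rule: the anchor day for the 2100s is Sunday. For year 83: 83÷12 = 6 r 11, and 11÷4 = 2, so 6+11+2 = 19.
Sunday + 19 ≡ Friday — that's 2183's doomsday.
In February the doomsday date is Feb 28 (2183 is not a leap year).
Feb 15 is 13 days before Feb 28; 13 mod 7 = 6, so Friday − 6 = Saturday.

Saturday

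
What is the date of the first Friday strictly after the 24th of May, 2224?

May 28, 2224

May 24, 2224 is a Monday.
From Monday to the next Friday is 4 days.
May 24, 2224 + 4 = May 28, 2224.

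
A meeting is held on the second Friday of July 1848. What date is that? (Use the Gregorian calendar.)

July 1, 1848 is a Saturday.
The first Friday is therefore July 7 (6 days later).
The second Friday is 7 + 1×7 = July 14.

July 14, 1848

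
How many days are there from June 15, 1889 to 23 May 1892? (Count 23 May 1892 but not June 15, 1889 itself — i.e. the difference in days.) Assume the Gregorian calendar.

Jun 15, 1889 → Jun 15, 1890: 365 days.
Jun 15, 1890 → Jun 15, 1891: 365 days.
Jun 15, 1891 → Jul 15, 1891: 30 days (June has 30).
Jul 15, 1891 → Aug 15, 1891: 31 days (July has 31).
Aug 15, 1891 → Sep 15, 1891: 31 days (August has 31).
Sep 15, 1891 → Oct 15, 1891: 30 days (September has 30).
Oct 15, 1891 → Nov 15, 1891: 31 days (October has 31).
Nov 15, 1891 → Dec 15, 1891: 30 days (November has 30).
Dec 15, 1891 → Jan 15, 1892: 31 days (December has 31).
Jan 15, 1892 → Feb 15, 1892: 31 days (January has 31).
Feb 15, 1892 → Mar 15, 1892: 29 days (February has 29).
Mar 15, 1892 → Apr 15, 1892: 31 days (March has 31).
Apr 15, 1892 → May 15, 1892: 30 days (April has 30).
May 15, 1892 → May 23, 1892: 8 days.
Total: 1073 days.

1073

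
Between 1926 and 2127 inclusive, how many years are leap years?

49

Multiples of 4 in [1926,2127]: 50.
Of those, multiples of 100: 2 (not leap unless ÷400).
Multiples of 400: 1.
Leap years = 50 − 2 + 1 = 49.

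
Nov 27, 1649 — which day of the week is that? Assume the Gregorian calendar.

Saturday

Doomsday rule: the anchor day for the 1600s is Tuesday. For year 49: 49÷12 = 4 r 1, and 1÷4 = 0, so 4+1+0 = 5.
Tuesday + 5 ≡ Sunday — that's 1649's doomsday.
In November the doomsday date is Nov 7.
Nov 27 is 20 days after Nov 7; 20 mod 7 = 6, so Sunday + 6 = Saturday.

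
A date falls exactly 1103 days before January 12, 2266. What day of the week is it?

Jan 12, 2266 is a Friday.
1103 mod 7 = 4, so 1103 days before a Friday is Friday − 4 = Monday.

Monday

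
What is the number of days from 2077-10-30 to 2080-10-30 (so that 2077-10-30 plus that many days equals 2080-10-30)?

Oct 30, 2077 → Oct 30, 2078: 365 days.
Oct 30, 2078 → Oct 30, 2079: 365 days.
Oct 30, 2079 → Nov 30, 2079: 31 days (October has 31).
Nov 30, 2079 → Dec 30, 2079: 30 days (November has 30).
Dec 30, 2079 → Jan 30, 2080: 31 days (December has 31).
Jan 30, 2080 → Feb 29, 2080: 30 days (January has 31).
Feb 29, 2080 → Mar 29, 2080: 29 days (February has 29).
Mar 29, 2080 → Apr 29, 2080: 31 days (March has 31).
Apr 29, 2080 → May 29, 2080: 30 days (April has 30).
May 29, 2080 → Jun 29, 2080: 31 days (May has 31).
Jun 29, 2080 → Jul 29, 2080: 30 days (June has 30).
Jul 29, 2080 → Aug 29, 2080: 31 days (July has 31).
Aug 29, 2080 → Sep 29, 2080: 31 days (August has 31).
Sep 29, 2080 → Oct 29, 2080: 30 days (September has 30).
Oct 29, 2080 → Oct 30, 2080: 1 days.
Total: 1096 days.

1096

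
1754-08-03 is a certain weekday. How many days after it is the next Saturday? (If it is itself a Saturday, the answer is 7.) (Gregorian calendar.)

Aug 3, 1754 is a Saturday.
From Saturday to the next Saturday is 7 days.

7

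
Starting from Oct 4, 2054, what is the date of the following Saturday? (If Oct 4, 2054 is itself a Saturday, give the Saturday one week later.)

October 10, 2054

Oct 4, 2054 is a Sunday.
From Sunday to the next Saturday is 6 days.
Oct 4, 2054 + 6 = Oct 10, 2054.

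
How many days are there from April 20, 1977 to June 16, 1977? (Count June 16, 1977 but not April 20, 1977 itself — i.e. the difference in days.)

Apr 20, 1977 → May 20, 1977: 30 days (April has 30).
May 20, 1977 → Jun 16, 1977: 27 days.
Total: 57 days.

57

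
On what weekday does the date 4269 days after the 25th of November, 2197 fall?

First find the weekday of Nov 25, 2197. Doomsday rule: the anchor day for the 2100s is Sunday. For year 97: 97÷12 = 8 r 1, and 1÷4 = 0, so 8+1+0 = 9.
Sunday + 9 ≡ Tuesday — that's 2197's doomsday.
In November the doomsday date is Nov 7.
Nov 25 is 18 days after Nov 7; 18 mod 7 = 4, so Tuesday + 4 = Saturday.
4269 mod 7 = 6, so 4269 days after a Saturday is Saturday + 6 = Friday.

Friday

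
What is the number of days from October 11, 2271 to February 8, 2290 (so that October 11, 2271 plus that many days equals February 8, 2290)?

6695

Oct 11, 2271 → Oct 11, 2272: 366 days (Feb 29, 2272 is in that span).
Oct 11, 2272 → Oct 11, 2273: 365 days.
Oct 11, 2273 → Oct 11, 2274: 365 days.
Oct 11, 2274 → Oct 11, 2275: 365 days.
Oct 11, 2275 → Oct 11, 2276: 366 days (Feb 29, 2276 is in that span).
Oct 11, 2276 → Oct 11, 2277: 365 days.
Oct 11, 2277 → Oct 11, 2278: 365 days.
Oct 11, 2278 → Oct 11, 2279: 365 days.
Oct 11, 2279 → Oct 11, 2280: 366 days (Feb 29, 2280 is in that span).
Oct 11, 2280 → Oct 11, 2281: 365 days.
Oct 11, 2281 → Oct 11, 2282: 365 days.
Oct 11, 2282 → Oct 11, 2283: 365 days.
Oct 11, 2283 → Oct 11, 2284: 366 days (Feb 29, 2284 is in that span).
Oct 11, 2284 → Oct 11, 2285: 365 days.
Oct 11, 2285 → Oct 11, 2286: 365 days.
Oct 11, 2286 → Oct 11, 2287: 365 days.
Oct 11, 2287 → Oct 11, 2288: 366 days (Feb 29, 2288 is in that span).
Oct 11, 2288 → Oct 11, 2289: 365 days.
Oct 11, 2289 → Nov 11, 2289: 31 days (October has 31).
Nov 11, 2289 → Dec 11, 2289: 30 days (November has 30).
Dec 11, 2289 → Jan 11, 2290: 31 days (December has 31).
Jan 11, 2290 → Feb 8, 2290: 28 days.
Total: 6695 days.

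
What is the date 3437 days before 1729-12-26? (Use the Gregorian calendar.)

−365 (one year) → Dec 26, 1728 (3072 left).
−366 (one year; includes Feb 29, 1728) → Dec 26, 1727 (2706 left).
−365 (one year) → Dec 26, 1726 (2341 left).
−365 (one year) → Dec 26, 1725 (1976 left).
−365 (one year) → Dec 26, 1724 (1611 left).
−366 (one year; includes Feb 29, 1724) → Dec 26, 1723 (1245 left).
−365 (one year) → Dec 26, 1722 (880 left).
−365 (one year) → Dec 26, 1721 (515 left).
−365 (one year) → Dec 26, 1720 (150 left).
−26 → Nov 30, 1720 (end of Nov, 30 days; 124 left).
−30 → Oct 31, 1720 (end of Oct, 31 days; 94 left).
−31 → Sep 30, 1720 (end of Sep, 30 days; 63 left).
−30 → Aug 31, 1720 (end of Aug, 31 days; 33 left).
−31 → Jul 31, 1720 (end of Jul, 31 days; 2 left).
−2 → Jul 29, 1720.

July 29, 1720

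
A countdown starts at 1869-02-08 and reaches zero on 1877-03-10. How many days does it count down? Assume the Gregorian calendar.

Feb 8, 1869 → Feb 8, 1870: 365 days.
Feb 8, 1870 → Feb 8, 1871: 365 days.
Feb 8, 1871 → Feb 8, 1872: 365 days.
Feb 8, 1872 → Feb 8, 1873: 366 days (Feb 29, 1872 is in that span).
Feb 8, 1873 → Feb 8, 1874: 365 days.
Feb 8, 1874 → Feb 8, 1875: 365 days.
Feb 8, 1875 → Feb 8, 1876: 365 days.
Feb 8, 1876 → Mar 8, 1876: 29 days (February has 29).
Mar 8, 1876 → Apr 8, 1876: 31 days (March has 31).
Apr 8, 1876 → May 8, 1876: 30 days (April has 30).
May 8, 1876 → Jun 8, 1876: 31 days (May has 31).
Jun 8, 1876 → Jul 8, 1876: 30 days (June has 30).
Jul 8, 1876 → Aug 8, 1876: 31 days (July has 31).
Aug 8, 1876 → Sep 8, 1876: 31 days (August has 31).
Sep 8, 1876 → Oct 8, 1876: 30 days (September has 30).
Oct 8, 1876 → Nov 8, 1876: 31 days (October has 31).
Nov 8, 1876 → Dec 8, 1876: 30 days (November has 30).
Dec 8, 1876 → Jan 8, 1877: 31 days (December has 31).
Jan 8, 1877 → Feb 8, 1877: 31 days (January has 31).
Feb 8, 1877 → Mar 8, 1877: 28 days (February has 28).
Mar 8, 1877 → Mar 10, 1877: 2 days.
Total: 2952 days.

2952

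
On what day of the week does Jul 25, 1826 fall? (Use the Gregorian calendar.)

Doomsday rule: the anchor day for the 1800s is Friday. For year 26: 26÷12 = 2 r 2, and 2÷4 = 0, so 2+2+0 = 4.
Friday + 4 ≡ Tuesday — that's 1826's doomsday.
In July the doomsday date is Jul 11.
Jul 25 is 14 days after Jul 11; 14 mod 7 = 0, so Tuesday + 0 = Tuesday.

Tuesday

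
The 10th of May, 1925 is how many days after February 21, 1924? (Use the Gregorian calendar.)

444

Feb 21, 1924 → Feb 21, 1925: 366 days (Feb 29, 1924 is in that span).
Feb 21, 1925 → Mar 21, 1925: 28 days (February has 28).
Mar 21, 1925 → Apr 21, 1925: 31 days (March has 31).
Apr 21, 1925 → May 10, 1925: 19 days.
Total: 444 days.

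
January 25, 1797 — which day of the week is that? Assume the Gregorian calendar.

Doomsday rule: the anchor day for the 1700s is Sunday. For year 97: 97÷12 = 8 r 1, and 1÷4 = 0, so 8+1+0 = 9.
Sunday + 9 ≡ Tuesday — that's 1797's doomsday.
In January the doomsday date is Jan 3 (1797 is not a leap year).
Jan 25 is 22 days after Jan 3; 22 mod 7 = 1, so Tuesday + 1 = Wednesday.

Wednesday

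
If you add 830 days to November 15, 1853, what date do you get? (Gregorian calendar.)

February 23, 1856

+365 (one year) → Nov 15, 1854 (465 left).
+365 (one year) → Nov 15, 1855 (100 left).
Nov has 30 days: +16 → Dec 1, 1855 (84 left).
Dec has 31 days: +31 → Jan 1, 1856 (53 left).
Jan has 31 days: +31 → Feb 1, 1856 (22 left).
+22 → Feb 23, 1856.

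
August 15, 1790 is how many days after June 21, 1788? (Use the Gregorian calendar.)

785

Jun 21, 1788 → Jun 21, 1789: 365 days.
Jun 21, 1789 → Jun 21, 1790: 365 days.
Jun 21, 1790 → Jul 21, 1790: 30 days (June has 30).
Jul 21, 1790 → Aug 15, 1790: 25 days.
Total: 785 days.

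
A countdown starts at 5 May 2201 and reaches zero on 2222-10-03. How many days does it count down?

7821

May 5, 2201 → May 5, 2202: 365 days.
May 5, 2202 → May 5, 2203: 365 days.
May 5, 2203 → May 5, 2204: 366 days (Feb 29, 2204 is in that span).
May 5, 2204 → May 5, 2205: 365 days.
May 5, 2205 → May 5, 2206: 365 days.
May 5, 2206 → May 5, 2207: 365 days.
May 5, 2207 → May 5, 2208: 366 days (Feb 29, 2208 is in that span).
May 5, 2208 → May 5, 2209: 365 days.
May 5, 2209 → May 5, 2210: 365 days.
May 5, 2210 → May 5, 2211: 365 days.
May 5, 2211 → May 5, 2212: 366 days (Feb 29, 2212 is in that span).
May 5, 2212 → May 5, 2213: 365 days.
May 5, 2213 → May 5, 2214: 365 days.
May 5, 2214 → May 5, 2215: 365 days.
May 5, 2215 → May 5, 2216: 366 days (Feb 29, 2216 is in that span).
May 5, 2216 → May 5, 2217: 365 days.
May 5, 2217 → May 5, 2218: 365 days.
May 5, 2218 → May 5, 2219: 365 days.
May 5, 2219 → May 5, 2220: 366 days (Feb 29, 2220 is in that span).
May 5, 2220 → May 5, 2221: 365 days.
May 5, 2221 → May 5, 2222: 365 days.
May 5, 2222 → Jun 5, 2222: 31 days (May has 31).
Jun 5, 2222 → Jul 5, 2222: 30 days (June has 30).
Jul 5, 2222 → Aug 5, 2222: 31 days (July has 31).
Aug 5, 2222 → Sep 5, 2222: 31 days (August has 31).
Sep 5, 2222 → Oct 3, 2222: 28 days.
Total: 7821 days.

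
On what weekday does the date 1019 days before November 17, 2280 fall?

First find the weekday of Nov 17, 2280. Doomsday rule: the anchor day for the 2200s is Friday. For year 80: 80÷12 = 6 r 8, and 8÷4 = 2, so 6+8+2 = 16.
Friday + 16 ≡ Sunday — that's 2280's doomsday.
In November the doomsday date is Nov 7.
Nov 17 is 10 days after Nov 7; 10 mod 7 = 3, so Sunday + 3 = Wednesday.
1019 mod 7 = 4, so 1019 days before a Wednesday is Wednesday − 4 = Saturday.

Saturday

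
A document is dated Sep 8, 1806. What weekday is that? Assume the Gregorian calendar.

Monday

Doomsday rule: the anchor day for the 1800s is Friday. For year 06: 6÷12 = 0 r 6, and 6÷4 = 1, so 0+6+1 = 7.
Friday + 7 ≡ Friday — that's 1806's doomsday.
In September the doomsday date is Sep 5.
Sep 8 is 3 days after Sep 5; 3 mod 7 = 3, so Friday + 3 = Monday.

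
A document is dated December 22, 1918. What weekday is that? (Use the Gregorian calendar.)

January 1, 1918 is a Tuesday.
Jan 1, 1918 → Feb 1, 1918: 31 days (January has 31).
Feb 1, 1918 → Mar 1, 1918: 28 days (February has 28).
Mar 1, 1918 → Apr 1, 1918: 31 days (March has 31).
Apr 1, 1918 → May 1, 1918: 30 days (April has 30).
May 1, 1918 → Jun 1, 1918: 31 days (May has 31).
Jun 1, 1918 → Jul 1, 1918: 30 days (June has 30).
Jul 1, 1918 → Aug 1, 1918: 31 days (July has 31).
Aug 1, 1918 → Sep 1, 1918: 31 days (August has 31).
Sep 1, 1918 → Oct 1, 1918: 30 days (September has 30).
Oct 1, 1918 → Nov 1, 1918: 31 days (October has 31).
Nov 1, 1918 → Dec 1, 1918: 30 days (November has 30).
Dec 1, 1918 → Dec 22, 1918: 21 days.
Total: 355 days.
355 mod 7 = 5, so Tuesday + 5 = Sunday.

Sunday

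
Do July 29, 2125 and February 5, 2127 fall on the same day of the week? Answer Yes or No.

From Jul 29, 2125 to Feb 5, 2127 is 556 days.
556 mod 7 = 3, so they are different weekdays.
(Jul 29, 2125 is a Sunday; Feb 5, 2127 is a Wednesday.)

No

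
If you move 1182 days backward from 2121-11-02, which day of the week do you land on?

Nov 2, 2121 is a Sunday.
1182 mod 7 = 6, so 1182 days before a Sunday is Sunday − 6 = Monday.

Monday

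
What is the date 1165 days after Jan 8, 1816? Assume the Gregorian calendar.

March 18, 1819

+366 (one year; includes Feb 29, 1816) → Jan 8, 1817 (799 left).
+365 (one year) → Jan 8, 1818 (434 left).
+365 (one year) → Jan 8, 1819 (69 left).
Jan has 31 days: +24 → Feb 1, 1819 (45 left).
Feb has 28 days: +28 → Mar 1, 1819 (17 left).
+17 → Mar 18, 1819.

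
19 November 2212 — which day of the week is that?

Doomsday rule: the anchor day for the 2200s is Friday. For year 12: 12÷12 = 1 r 0, and 0÷4 = 0, so 1+0+0 = 1.
Friday + 1 ≡ Saturday — that's 2212's doomsday.
In November the doomsday date is Nov 7.
Nov 19 is 12 days after Nov 7; 12 mod 7 = 5, so Saturday + 5 = Thursday.

Thursday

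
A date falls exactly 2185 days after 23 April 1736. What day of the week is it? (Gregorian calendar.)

Tuesday

Apr 23, 1736 is a Monday.
2185 mod 7 = 1, so 2185 days after a Monday is Monday + 1 = Tuesday.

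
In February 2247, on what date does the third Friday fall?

February 19, 2247

February 1, 2247 is a Monday.
The first Friday is therefore February 5 (4 days later).
The third Friday is 5 + 2×7 = February 19.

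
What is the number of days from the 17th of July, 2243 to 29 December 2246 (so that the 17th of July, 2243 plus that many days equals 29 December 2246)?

1261

Jul 17, 2243 → Jul 17, 2244: 366 days (Feb 29, 2244 is in that span).
Jul 17, 2244 → Jul 17, 2245: 365 days.
Jul 17, 2245 → Jul 17, 2246: 365 days.
Jul 17, 2246 → Aug 17, 2246: 31 days (July has 31).
Aug 17, 2246 → Sep 17, 2246: 31 days (August has 31).
Sep 17, 2246 → Oct 17, 2246: 30 days (September has 30).
Oct 17, 2246 → Nov 17, 2246: 31 days (October has 31).
Nov 17, 2246 → Dec 17, 2246: 30 days (November has 30).
Dec 17, 2246 → Dec 29, 2246: 12 days.
Total: 1261 days.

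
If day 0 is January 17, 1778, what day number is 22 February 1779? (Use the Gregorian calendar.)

401

Jan 17, 1778 → Jan 17, 1779: 365 days.
Jan 17, 1779 → Feb 17, 1779: 31 days (January has 31).
Feb 17, 1779 → Feb 22, 1779: 5 days.
Total: 401 days.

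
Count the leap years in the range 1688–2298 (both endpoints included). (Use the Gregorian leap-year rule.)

148

Multiples of 4 in [1688,2298]: 153.
Of those, multiples of 100: 6 (not leap unless ÷400).
Multiples of 400: 1.
Leap years = 153 − 6 + 1 = 148.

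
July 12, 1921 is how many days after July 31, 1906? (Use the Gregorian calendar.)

Jul 31, 1906 → Jul 31, 1907: 365 days.
Jul 31, 1907 → Jul 31, 1908: 366 days (Feb 29, 1908 is in that span).
Jul 31, 1908 → Jul 31, 1909: 365 days.
Jul 31, 1909 → Jul 31, 1910: 365 days.
Jul 31, 1910 → Jul 31, 1911: 365 days.
Jul 31, 1911 → Jul 31, 1912: 366 days (Feb 29, 1912 is in that span).
Jul 31, 1912 → Jul 31, 1913: 365 days.
Jul 31, 1913 → Jul 31, 1914: 365 days.
Jul 31, 1914 → Jul 31, 1915: 365 days.
Jul 31, 1915 → Jul 31, 1916: 366 days (Feb 29, 1916 is in that span).
Jul 31, 1916 → Jul 31, 1917: 365 days.
Jul 31, 1917 → Jul 31, 1918: 365 days.
Jul 31, 1918 → Jul 31, 1919: 365 days.
Jul 31, 1919 → Jul 31, 1920: 366 days (Feb 29, 1920 is in that span).
Jul 31, 1920 → Aug 31, 1920: 31 days (July has 31).
Aug 31, 1920 → Sep 30, 1920: 30 days (August has 31).
Sep 30, 1920 → Oct 30, 1920: 30 days (September has 30).
Oct 30, 1920 → Nov 30, 1920: 31 days (October has 31).
Nov 30, 1920 → Dec 30, 1920: 30 days (November has 30).
Dec 30, 1920 → Jan 30, 1921: 31 days (December has 31).
Jan 30, 1921 → Feb 28, 1921: 29 days (January has 31).
Feb 28, 1921 → Mar 28, 1921: 28 days (February has 28).
Mar 28, 1921 → Apr 28, 1921: 31 days (March has 31).
Apr 28, 1921 → May 28, 1921: 30 days (April has 30).
May 28, 1921 → Jun 28, 1921: 31 days (May has 31).
Jun 28, 1921 → Jul 12, 1921: 14 days.
Total: 5460 days.

5460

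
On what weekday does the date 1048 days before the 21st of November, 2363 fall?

Saturday

Nov 21, 2363 is a Thursday.
1048 mod 7 = 5, so 1048 days before a Thursday is Thursday − 5 = Saturday.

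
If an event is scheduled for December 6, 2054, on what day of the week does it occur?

Sunday

January 1, 2054 is a Thursday.
Jan 1, 2054 → Feb 1, 2054: 31 days (January has 31).
Feb 1, 2054 → Mar 1, 2054: 28 days (February has 28).
Mar 1, 2054 → Apr 1, 2054: 31 days (March has 31).
Apr 1, 2054 → May 1, 2054: 30 days (April has 30).
May 1, 2054 → Jun 1, 2054: 31 days (May has 31).
Jun 1, 2054 → Jul 1, 2054: 30 days (June has 30).
Jul 1, 2054 → Aug 1, 2054: 31 days (July has 31).
Aug 1, 2054 → Sep 1, 2054: 31 days (August has 31).
Sep 1, 2054 → Oct 1, 2054: 30 days (September has 30).
Oct 1, 2054 → Nov 1, 2054: 31 days (October has 31).
Nov 1, 2054 → Dec 1, 2054: 30 days (November has 30).
Dec 1, 2054 → Dec 6, 2054: 5 days.
Total: 339 days.
339 mod 7 = 3, so Thursday + 3 = Sunday.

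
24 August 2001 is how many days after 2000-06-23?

427

Jun 23, 2000 → Jun 23, 2001: 365 days.
Jun 23, 2001 → Jul 23, 2001: 30 days (June has 30).
Jul 23, 2001 → Aug 23, 2001: 31 days (July has 31).
Aug 23, 2001 → Aug 24, 2001: 1 days.
Total: 427 days.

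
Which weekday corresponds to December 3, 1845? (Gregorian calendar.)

Wednesday

Doomsday rule: the anchor day for the 1800s is Friday. For year 45: 45÷12 = 3 r 9, and 9÷4 = 2, so 3+9+2 = 14.
Friday + 14 ≡ Friday — that's 1845's doomsday.
In December the doomsday date is Dec 12.
Dec 3 is 9 days before Dec 12; 9 mod 7 = 2, so Friday − 2 = Wednesday.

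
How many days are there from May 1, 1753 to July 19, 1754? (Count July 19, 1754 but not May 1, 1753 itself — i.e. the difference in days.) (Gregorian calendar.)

May 1, 1753 → May 1, 1754: 365 days.
May 1, 1754 → Jun 1, 1754: 31 days (May has 31).
Jun 1, 1754 → Jul 1, 1754: 30 days (June has 30).
Jul 1, 1754 → Jul 19, 1754: 18 days.
Total: 444 days.

444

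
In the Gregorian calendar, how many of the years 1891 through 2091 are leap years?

Multiples of 4 in [1891,2091]: 50.
Of those, multiples of 100: 2 (not leap unless ÷400).
Multiples of 400: 1.
Leap years = 50 − 2 + 1 = 49.

49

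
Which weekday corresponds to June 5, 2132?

Thursday

Doomsday rule: the anchor day for the 2100s is Sunday. For year 32: 32÷12 = 2 r 8, and 8÷4 = 2, so 2+8+2 = 12.
Sunday + 12 ≡ Friday — that's 2132's doomsday.
In June the doomsday date is Jun 6.
Jun 5 is 1 day before Jun 6; 1 mod 7 = 1, so Friday − 1 = Thursday.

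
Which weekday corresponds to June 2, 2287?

Doomsday rule: the anchor day for the 2200s is Friday. For year 87: 87÷12 = 7 r 3, and 3÷4 = 0, so 7+3+0 = 10.
Friday + 10 ≡ Monday — that's 2287's doomsday.
In June the doomsday date is Jun 6.
Jun 2 is 4 days before Jun 6; 4 mod 7 = 4, so Monday − 4 = Thursday.

Thursday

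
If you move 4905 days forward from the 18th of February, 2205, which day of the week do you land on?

Saturday

First find the weekday of Feb 18, 2205. Doomsday rule: the anchor day for the 2200s is Friday. For year 05: 5÷12 = 0 r 5, and 5÷4 = 1, so 0+5+1 = 6.
Friday + 6 ≡ Thursday — that's 2205's doomsday.
In February the doomsday date is Feb 28 (2205 is not a leap year).
Feb 18 is 10 days before Feb 28; 10 mod 7 = 3, so Thursday − 3 = Monday.
4905 mod 7 = 5, so 4905 days after a Monday is Monday + 5 = Saturday.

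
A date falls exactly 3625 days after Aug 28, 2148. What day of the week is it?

Tuesday

First find the weekday of Aug 28, 2148. Doomsday rule: the anchor day for the 2100s is Sunday. For year 48: 48÷12 = 4 r 0, and 0÷4 = 0, so 4+0+0 = 4.
Sunday + 4 ≡ Thursday — that's 2148's doomsday.
In August the doomsday date is Aug 8.
Aug 28 is 20 days after Aug 8; 20 mod 7 = 6, so Thursday + 6 = Wednesday.
3625 mod 7 = 6, so 3625 days after a Wednesday is Wednesday + 6 = Tuesday.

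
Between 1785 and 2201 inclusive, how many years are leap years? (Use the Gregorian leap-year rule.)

100

Multiples of 4 in [1785,2201]: 104.
Of those, multiples of 100: 5 (not leap unless ÷400).
Multiples of 400: 1.
Leap years = 104 − 5 + 1 = 100.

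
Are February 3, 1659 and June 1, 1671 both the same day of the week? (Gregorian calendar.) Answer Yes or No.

From Feb 3, 1659 to Jun 1, 1671 is 4501 days.
4501 mod 7 = 0, so they are the same weekday.
(Feb 3, 1659 is a Monday; Jun 1, 1671 is a Monday.)

Yes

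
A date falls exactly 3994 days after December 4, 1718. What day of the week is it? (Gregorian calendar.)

First find the weekday of Dec 4, 1718. Doomsday rule: the anchor day for the 1700s is Sunday. For year 18: 18÷12 = 1 r 6, and 6÷4 = 1, so 1+6+1 = 8.
Sunday + 8 ≡ Monday — that's 1718's doomsday.
In December the doomsday date is Dec 12.
Dec 4 is 8 days before Dec 12; 8 mod 7 = 1, so Monday − 1 = Sunday.
3994 mod 7 = 4, so 3994 days after a Sunday is Sunday + 4 = Thursday.

Thursday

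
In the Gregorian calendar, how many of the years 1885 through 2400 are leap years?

Multiples of 4 in [1885,2400]: 129.
Of those, multiples of 100: 6 (not leap unless ÷400).
Multiples of 400: 2.
Leap years = 129 − 6 + 2 = 125.

125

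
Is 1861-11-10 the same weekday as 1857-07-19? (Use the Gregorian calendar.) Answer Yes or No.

From Jul 19, 1857 to Nov 10, 1861 is 1575 days.
1575 mod 7 = 0, so they are the same weekday.
(Jul 19, 1857 is a Sunday; Nov 10, 1861 is a Sunday.)

Yes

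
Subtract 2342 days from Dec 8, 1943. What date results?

July 10, 1937

−365 (one year) → Dec 8, 1942 (1977 left).
−365 (one year) → Dec 8, 1941 (1612 left).
−365 (one year) → Dec 8, 1940 (1247 left).
−366 (one year; includes Feb 29, 1940) → Dec 8, 1939 (881 left).
−365 (one year) → Dec 8, 1938 (516 left).
−365 (one year) → Dec 8, 1937 (151 left).
−8 → Nov 30, 1937 (end of Nov, 30 days; 143 left).
−30 → Oct 31, 1937 (end of Oct, 31 days; 113 left).
−31 → Sep 30, 1937 (end of Sep, 30 days; 82 left).
−30 → Aug 31, 1937 (end of Aug, 31 days; 52 left).
−31 → Jul 31, 1937 (end of Jul, 31 days; 21 left).
−21 → Jul 10, 1937.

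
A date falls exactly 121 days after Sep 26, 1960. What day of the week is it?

Sep 26, 1960 is a Monday.
121 mod 7 = 2, so 121 days after a Monday is Monday + 2 = Wednesday.

Wednesday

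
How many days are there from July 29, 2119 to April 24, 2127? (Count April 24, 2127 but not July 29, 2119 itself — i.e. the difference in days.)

2826

Jul 29, 2119 → Jul 29, 2120: 366 days (Feb 29, 2120 is in that span).
Jul 29, 2120 → Jul 29, 2121: 365 days.
Jul 29, 2121 → Jul 29, 2122: 365 days.
Jul 29, 2122 → Jul 29, 2123: 365 days.
Jul 29, 2123 → Jul 29, 2124: 366 days (Feb 29, 2124 is in that span).
Jul 29, 2124 → Jul 29, 2125: 365 days.
Jul 29, 2125 → Jul 29, 2126: 365 days.
Jul 29, 2126 → Aug 29, 2126: 31 days (July has 31).
Aug 29, 2126 → Sep 29, 2126: 31 days (August has 31).
Sep 29, 2126 → Oct 29, 2126: 30 days (September has 30).
Oct 29, 2126 → Nov 29, 2126: 31 days (October has 31).
Nov 29, 2126 → Dec 29, 2126: 30 days (November has 30).
Dec 29, 2126 → Jan 29, 2127: 31 days (December has 31).
Jan 29, 2127 → Feb 28, 2127: 30 days (January has 31).
Feb 28, 2127 → Mar 28, 2127: 28 days (February has 28).
Mar 28, 2127 → Apr 24, 2127: 27 days.
Total: 2826 days.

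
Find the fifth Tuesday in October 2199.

October 1, 2199 is a Tuesday.
The first Tuesday is therefore October 1 (same day).
The fifth Tuesday is 1 + 4×7 = October 29.

October 29, 2199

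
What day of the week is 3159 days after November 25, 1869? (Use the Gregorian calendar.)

Saturday

Nov 25, 1869 is a Thursday.
3159 mod 7 = 2, so 3159 days after a Thursday is Thursday + 2 = Saturday.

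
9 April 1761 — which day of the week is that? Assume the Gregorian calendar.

Doomsday rule: the anchor day for the 1700s is Sunday. For year 61: 61÷12 = 5 r 1, and 1÷4 = 0, so 5+1+0 = 6.
Sunday + 6 ≡ Saturday — that's 1761's doomsday.
In April the doomsday date is Apr 4.
Apr 9 is 5 days after Apr 4; 5 mod 7 = 5, so Saturday + 5 = Thursday.

Thursday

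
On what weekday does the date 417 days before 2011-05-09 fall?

Thursday

First find the weekday of May 9, 2011. Doomsday rule: the anchor day for the 2000s is Tuesday. For year 11: 11÷12 = 0 r 11, and 11÷4 = 2, so 0+11+2 = 13.
Tuesday + 13 ≡ Monday — that's 2011's doomsday.
In May the doomsday date is May 9.
May 9 is the doomsday itself: Monday.
417 mod 7 = 4, so 417 days before a Monday is Monday − 4 = Thursday.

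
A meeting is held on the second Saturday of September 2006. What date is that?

September 1, 2006 is a Friday.
The first Saturday is therefore September 2 (1 days later).
The second Saturday is 2 + 1×7 = September 9.

September 9, 2006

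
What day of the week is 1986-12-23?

Doomsday rule: the anchor day for the 1900s is Wednesday. For year 86: 86÷12 = 7 r 2, and 2÷4 = 0, so 7+2+0 = 9.
Wednesday + 9 ≡ Friday — that's 1986's doomsday.
In December the doomsday date is Dec 12.
Dec 23 is 11 days after Dec 12; 11 mod 7 = 4, so Friday + 4 = Tuesday.

Tuesday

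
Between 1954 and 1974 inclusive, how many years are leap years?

5

Multiples of 4 in [1954,1974]: 5.
Of those, multiples of 100: 0 (not leap unless ÷400).
Multiples of 400: 0.
Leap years = 5 − 0 + 0 = 5.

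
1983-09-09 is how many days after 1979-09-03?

Sep 3, 1979 → Sep 3, 1980: 366 days (Feb 29, 1980 is in that span).
Sep 3, 1980 → Sep 3, 1981: 365 days.
Sep 3, 1981 → Sep 3, 1982: 365 days.
Sep 3, 1982 → Oct 3, 1982: 30 days (September has 30).
Oct 3, 1982 → Nov 3, 1982: 31 days (October has 31).
Nov 3, 1982 → Dec 3, 1982: 30 days (November has 30).
Dec 3, 1982 → Jan 3, 1983: 31 days (December has 31).
Jan 3, 1983 → Feb 3, 1983: 31 days (January has 31).
Feb 3, 1983 → Mar 3, 1983: 28 days (February has 28).
Mar 3, 1983 → Apr 3, 1983: 31 days (March has 31).
Apr 3, 1983 → May 3, 1983: 30 days (April has 30).
May 3, 1983 → Jun 3, 1983: 31 days (May has 31).
Jun 3, 1983 → Jul 3, 1983: 30 days (June has 30).
Jul 3, 1983 → Aug 3, 1983: 31 days (July has 31).
Aug 3, 1983 → Sep 3, 1983: 31 days (August has 31).
Sep 3, 1983 → Sep 9, 1983: 6 days.
Total: 1467 days.

1467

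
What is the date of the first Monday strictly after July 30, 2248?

Jul 30, 2248 is a Sunday.
From Sunday to the next Monday is 1 day.
Jul 30, 2248 + 1 = Jul 31, 2248.

July 31, 2248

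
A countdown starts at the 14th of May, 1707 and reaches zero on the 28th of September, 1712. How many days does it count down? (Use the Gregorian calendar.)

May 14, 1707 → May 14, 1708: 366 days (Feb 29, 1708 is in that span).
May 14, 1708 → May 14, 1709: 365 days.
May 14, 1709 → May 14, 1710: 365 days.
May 14, 1710 → May 14, 1711: 365 days.
May 14, 1711 → May 14, 1712: 366 days (Feb 29, 1712 is in that span).
May 14, 1712 → Jun 14, 1712: 31 days (May has 31).
Jun 14, 1712 → Jul 14, 1712: 30 days (June has 30).
Jul 14, 1712 → Aug 14, 1712: 31 days (July has 31).
Aug 14, 1712 → Sep 14, 1712: 31 days (August has 31).
Sep 14, 1712 → Sep 28, 1712: 14 days.
Total: 1964 days.

1964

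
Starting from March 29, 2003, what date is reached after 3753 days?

+366 (one year; includes Feb 29, 2004) → Mar 29, 2004 (3387 left).
+365 (one year) → Mar 29, 2005 (3022 left).
+365 (one year) → Mar 29, 2006 (2657 left).
+365 (one year) → Mar 29, 2007 (2292 left).
+366 (one year; includes Feb 29, 2008) → Mar 29, 2008 (1926 left).
+365 (one year) → Mar 29, 2009 (1561 left).
+365 (one year) → Mar 29, 2010 (1196 left).
+365 (one year) → Mar 29, 2011 (831 left).
+366 (one year; includes Feb 29, 2012) → Mar 29, 2012 (465 left).
+365 (one year) → Mar 29, 2013 (100 left).
Mar has 31 days: +3 → Apr 1, 2013 (97 left).
Apr has 30 days: +30 → May 1, 2013 (67 left).
May has 31 days: +31 → Jun 1, 2013 (36 left).
Jun has 30 days: +30 → Jul 1, 2013 (6 left).
+6 → Jul 7, 2013.

July 7, 2013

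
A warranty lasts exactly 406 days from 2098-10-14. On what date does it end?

November 24, 2099

+365 (one year) → Oct 14, 2099 (41 left).
Oct has 31 days: +18 → Nov 1, 2099 (23 left).
+23 → Nov 24, 2099.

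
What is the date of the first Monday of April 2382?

April 5, 2382

April 1, 2382 is a Thursday.
The first Monday is therefore April 5 (4 days later).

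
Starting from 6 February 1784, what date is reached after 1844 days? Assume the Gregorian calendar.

+366 (one year; includes Feb 29, 1784) → Feb 6, 1785 (1478 left).
+365 (one year) → Feb 6, 1786 (1113 left).
+365 (one year) → Feb 6, 1787 (748 left).
+365 (one year) → Feb 6, 1788 (383 left).
Feb has 29 days: +24 → Mar 1, 1788 (359 left).
Mar has 31 days: +31 → Apr 1, 1788 (328 left).
Apr has 30 days: +30 → May 1, 1788 (298 left).
May has 31 days: +31 → Jun 1, 1788 (267 left).
Jun has 30 days: +30 → Jul 1, 1788 (237 left).
Jul has 31 days: +31 → Aug 1, 1788 (206 left).
Aug has 31 days: +31 → Sep 1, 1788 (175 left).
Sep has 30 days: +30 → Oct 1, 1788 (145 left).
Oct has 31 days: +31 → Nov 1, 1788 (114 left).
Nov has 30 days: +30 → Dec 1, 1788 (84 left).
Dec has 31 days: +31 → Jan 1, 1789 (53 left).
Jan has 31 days: +31 → Feb 1, 1789 (22 left).
+22 → Feb 23, 1789.

February 23, 1789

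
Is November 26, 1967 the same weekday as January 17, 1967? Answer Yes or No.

No

From Jan 17, 1967 to Nov 26, 1967 is 313 days.
313 mod 7 = 5, so they are different weekdays.
(Jan 17, 1967 is a Tuesday; Nov 26, 1967 is a Sunday.)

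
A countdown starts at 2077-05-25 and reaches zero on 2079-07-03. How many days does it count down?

769

May 25, 2077 → May 25, 2078: 365 days.
May 25, 2078 → May 25, 2079: 365 days.
May 25, 2079 → Jun 25, 2079: 31 days (May has 31).
Jun 25, 2079 → Jul 3, 2079: 8 days.
Total: 769 days.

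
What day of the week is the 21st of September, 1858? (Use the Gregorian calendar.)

Tuesday

Doomsday rule: the anchor day for the 1800s is Friday. For year 58: 58÷12 = 4 r 10, and 10÷4 = 2, so 4+10+2 = 16.
Friday + 16 ≡ Sunday — that's 1858's doomsday.
In September the doomsday date is Sep 5.
Sep 21 is 16 days after Sep 5; 16 mod 7 = 2, so Sunday + 2 = Tuesday.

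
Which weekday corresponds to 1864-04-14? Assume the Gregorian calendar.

Doomsday rule: the anchor day for the 1800s is Friday. For year 64: 64÷12 = 5 r 4, and 4÷4 = 1, so 5+4+1 = 10.
Friday + 10 ≡ Monday — that's 1864's doomsday.
In April the doomsday date is Apr 4.
Apr 14 is 10 days after Apr 4; 10 mod 7 = 3, so Monday + 3 = Thursday.

Thursday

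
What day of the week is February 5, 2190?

Friday

Doomsday rule: the anchor day for the 2100s is Sunday. For year 90: 90÷12 = 7 r 6, and 6÷4 = 1, so 7+6+1 = 14.
Sunday + 14 ≡ Sunday — that's 2190's doomsday.
In February the doomsday date is Feb 28 (2190 is not a leap year).
Feb 5 is 23 days before Feb 28; 23 mod 7 = 2, so Sunday − 2 = Friday.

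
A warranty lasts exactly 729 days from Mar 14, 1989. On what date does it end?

March 13, 1991

+365 (one year) → Mar 14, 1990 (364 left).
Mar has 31 days: +18 → Apr 1, 1990 (346 left).
Apr has 30 days: +30 → May 1, 1990 (316 left).
May has 31 days: +31 → Jun 1, 1990 (285 left).
Jun has 30 days: +30 → Jul 1, 1990 (255 left).
Jul has 31 days: +31 → Aug 1, 1990 (224 left).
Aug has 31 days: +31 → Sep 1, 1990 (193 left).
Sep has 30 days: +30 → Oct 1, 1990 (163 left).
Oct has 31 days: +31 → Nov 1, 1990 (132 left).
Nov has 30 days: +30 → Dec 1, 1990 (102 left).
Dec has 31 days: +31 → Jan 1, 1991 (71 left).
Jan has 31 days: +31 → Feb 1, 1991 (40 left).
Feb has 28 days: +28 → Mar 1, 1991 (12 left).
+12 → Mar 13, 1991.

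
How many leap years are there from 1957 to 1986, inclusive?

7

Multiples of 4 in [1957,1986]: 7.
Of those, multiples of 100: 0 (not leap unless ÷400).
Multiples of 400: 0.
Leap years = 7 − 0 + 0 = 7.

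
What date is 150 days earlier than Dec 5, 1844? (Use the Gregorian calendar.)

July 8, 1844

−5 → Nov 30, 1844 (end of Nov, 30 days; 145 left).
−30 → Oct 31, 1844 (end of Oct, 31 days; 115 left).
−31 → Sep 30, 1844 (end of Sep, 30 days; 84 left).
−30 → Aug 31, 1844 (end of Aug, 31 days; 54 left).
−31 → Jul 31, 1844 (end of Jul, 31 days; 23 left).
−23 → Jul 8, 1844.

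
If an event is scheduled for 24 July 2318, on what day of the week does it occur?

Doomsday rule: the anchor day for the 2300s is Wednesday. For year 18: 18÷12 = 1 r 6, and 6÷4 = 1, so 1+6+1 = 8.
Wednesday + 8 ≡ Thursday — that's 2318's doomsday.
In July the doomsday date is Jul 11.
Jul 24 is 13 days after Jul 11; 13 mod 7 = 6, so Thursday + 6 = Wednesday.

Wednesday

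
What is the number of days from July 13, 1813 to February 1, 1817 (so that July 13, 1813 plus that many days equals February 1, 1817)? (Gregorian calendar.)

Jul 13, 1813 → Jul 13, 1814: 365 days.
Jul 13, 1814 → Jul 13, 1815: 365 days.
Jul 13, 1815 → Jul 13, 1816: 366 days (Feb 29, 1816 is in that span).
Jul 13, 1816 → Aug 13, 1816: 31 days (July has 31).
Aug 13, 1816 → Sep 13, 1816: 31 days (August has 31).
Sep 13, 1816 → Oct 13, 1816: 30 days (September has 30).
Oct 13, 1816 → Nov 13, 1816: 31 days (October has 31).
Nov 13, 1816 → Dec 13, 1816: 30 days (November has 30).
Dec 13, 1816 → Jan 13, 1817: 31 days (December has 31).
Jan 13, 1817 → Feb 1, 1817: 19 days.
Total: 1299 days.

1299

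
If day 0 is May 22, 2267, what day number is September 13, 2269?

845

May 22, 2267 → May 22, 2268: 366 days (Feb 29, 2268 is in that span).
May 22, 2268 → May 22, 2269: 365 days.
May 22, 2269 → Jun 22, 2269: 31 days (May has 31).
Jun 22, 2269 → Jul 22, 2269: 30 days (June has 30).
Jul 22, 2269 → Aug 22, 2269: 31 days (July has 31).
Aug 22, 2269 → Sep 13, 2269: 22 days.
Total: 845 days.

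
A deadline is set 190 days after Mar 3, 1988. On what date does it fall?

September 9, 1988

Mar has 31 days: +29 → Apr 1, 1988 (161 left).
Apr has 30 days: +30 → May 1, 1988 (131 left).
May has 31 days: +31 → Jun 1, 1988 (100 left).
Jun has 30 days: +30 → Jul 1, 1988 (70 left).
Jul has 31 days: +31 → Aug 1, 1988 (39 left).
Aug has 31 days: +31 → Sep 1, 1988 (8 left).
+8 → Sep 9, 1988.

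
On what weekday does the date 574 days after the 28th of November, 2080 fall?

Thursday

First find the weekday of Nov 28, 2080. Doomsday rule: the anchor day for the 2000s is Tuesday. For year 80: 80÷12 = 6 r 8, and 8÷4 = 2, so 6+8+2 = 16.
Tuesday + 16 ≡ Thursday — that's 2080's doomsday.
In November the doomsday date is Nov 7.
Nov 28 is 21 days after Nov 7; 21 mod 7 = 0, so Thursday + 0 = Thursday.
574 mod 7 = 0, so 574 days after a Thursday is Thursday + 0 = Thursday.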